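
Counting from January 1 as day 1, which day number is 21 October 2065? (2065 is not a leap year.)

Days in months before October: 31 + 28 + 31 + 30 + 31 + 30 + 31 + 31 + 30 = 273.
Plus 21 days into October → day 294.

294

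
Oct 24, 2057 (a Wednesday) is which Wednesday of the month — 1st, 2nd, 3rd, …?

4th

Day 24 falls in week ⌈24/7⌉ of the month.
Days 1–7 hold the 1st Wednesday, 8–14 the 2nd, 15–21 the 3rd, 22–28 the 4th, 29–31 the 5th.
24 is in the range for the 4th.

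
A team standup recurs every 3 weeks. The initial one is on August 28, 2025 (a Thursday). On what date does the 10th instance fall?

March 5, 2026

The 10th occurrence is 9 intervals after the first: 9 × 21 = 189 days after August 28, 2025.
August has 31 days — 3 days to the end of August leaves 186.
September has 30 days (156 left).
October has 31 days (125 left).
November has 30 days (95 left).
December has 31 days (64 left).
January has 31 days (33 left).
February has 28 days (5 left).
5 days into March → March 5, 2026.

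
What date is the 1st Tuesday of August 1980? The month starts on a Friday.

August 1980 begins on a Friday, so the first Tuesday is August 5 (4 days later).

5 August 1980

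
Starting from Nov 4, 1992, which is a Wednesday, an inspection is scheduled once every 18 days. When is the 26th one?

The 26th occurrence is 25 intervals after the first: 25 × 18 = 450 days after Nov 4, 1992.
Nov has 30 days — 26 days to the end of Nov leaves 424.
From end of Nov to end of 1992 is 31 days (393 left).
1993 has 365 days (28 left).
28 days into Jan → Jan 28, 1994.

Jan 28, 1994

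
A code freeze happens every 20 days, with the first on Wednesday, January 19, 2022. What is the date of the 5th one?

The 5th occurrence is 4 intervals after the first: 4 × 20 = 80 days after January 19, 2022.
January has 31 days — 12 days to the end of January leaves 68.
February has 28 days (40 left).
March has 31 days (9 left).
9 days into April → April 9, 2022.

April 9, 2022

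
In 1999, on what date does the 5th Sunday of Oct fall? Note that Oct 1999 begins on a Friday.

Oct 1999 begins on a Friday, so the first Sunday is Oct 3 (2 days later).
The 5th Sunday is 4 weeks later: 3 + 28 = 31.

Oct 31, 1999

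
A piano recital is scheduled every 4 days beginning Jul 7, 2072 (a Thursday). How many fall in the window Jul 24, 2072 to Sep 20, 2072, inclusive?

Occurrences land 4·i days after Jul 7, 2072 for i = 0, 1, 2, …
Jul 24, 2072 is 17 days after the start; 17 ÷ 4 = 4 remainder 1; since the remainder is 1, round up to i = 5. First occurrence in the window: #6 on Jul 27, 2072 (5×4 = 20 days in).
Sep 20, 2072 is 75 days after the start; 75 ÷ 4 = 18 remainder 3. Last occurrence in the window: #19 on Sep 17, 2072.
Occurrences #6 through #19: 14 in total.

14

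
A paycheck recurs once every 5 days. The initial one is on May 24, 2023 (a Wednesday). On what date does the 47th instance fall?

The 47th occurrence is 46 intervals after the first: 46 × 5 = 230 days after May 24, 2023.
May has 31 days — 7 days to the end of May leaves 223.
Jun has 30 days (193 left).
Jul has 31 days (162 left).
Aug has 31 days (131 left).
Sep has 30 days (101 left).
Oct has 31 days (70 left).
Nov has 30 days (40 left).
Dec has 31 days (9 left).
9 days into Jan → Jan 9, 2024.

Jan 9, 2024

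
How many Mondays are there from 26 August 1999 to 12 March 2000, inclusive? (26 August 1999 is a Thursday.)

28

26 August 1999 is a Thursday; the first Monday on or after it is 30 August 1999 (4 days later).
From 30 August 1999 to 12 March 2000: 1 + 30 + 31 + 30 + 31 + 31 + 29 + 12 = 195 days (rest of August, September, October, November, December, January, February, March).
195 ÷ 7 = 27 full weeks with remainder 6, so 27 more Mondays after the first → 28.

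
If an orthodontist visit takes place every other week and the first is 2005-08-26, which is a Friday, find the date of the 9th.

The 9th occurrence is 8 intervals after the first: 8 × 14 = 112 days after 2005-08-26.
August has 31 days — 5 days to the end of August leaves 107.
September has 30 days (77 left).
October has 31 days (46 left).
November has 30 days (16 left).
16 days into December → 2005-12-16.

2005-12-16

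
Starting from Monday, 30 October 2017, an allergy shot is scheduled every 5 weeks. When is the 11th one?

15 October 2018

The 11th occurrence is 10 intervals after the first: 10 × 35 = 350 days after 30 October 2017.
October has 31 days — 1 day to the end of October leaves 349.
November has 30 days (319 left).
December has 31 days (288 left).
January has 31 days (257 left).
February has 28 days (229 left).
March has 31 days (198 left).
April has 30 days (168 left).
May has 31 days (137 left).
June has 30 days (107 left).
July has 31 days (76 left).
August has 31 days (45 left).
September has 30 days (15 left).
15 days into October → 15 October 2018.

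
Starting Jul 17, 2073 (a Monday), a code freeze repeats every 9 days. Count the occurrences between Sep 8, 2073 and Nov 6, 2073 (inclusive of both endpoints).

7

Occurrences land 9·i days after Jul 17, 2073 for i = 0, 1, 2, …
Sep 8, 2073 is 53 days after the start; 53 ÷ 9 = 5 remainder 8; since the remainder is 8, round up to i = 6. First occurrence in the window: #7 on Sep 9, 2073 (6×9 = 54 days in).
Nov 6, 2073 is 112 days after the start; 112 ÷ 9 = 12 remainder 4. Last occurrence in the window: #13 on Nov 2, 2073.
Occurrences #7 through #13: 7 in total.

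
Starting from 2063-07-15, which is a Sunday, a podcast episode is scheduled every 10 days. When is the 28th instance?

2064-04-10

The 28th occurrence is 27 intervals after the first: 27 × 10 = 270 days after 2063-07-15.
July has 31 days — 16 days to the end of July leaves 254.
August has 31 days (223 left).
September has 30 days (193 left).
October has 31 days (162 left).
November has 30 days (132 left).
December has 31 days (101 left).
January has 31 days (70 left).
February has 29 days (41 left).
March has 31 days (10 left).
10 days into April → 2064-04-10.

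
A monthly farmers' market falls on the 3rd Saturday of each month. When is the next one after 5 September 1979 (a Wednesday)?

15 September 1979

September 1979 starts on a Saturday; its first Saturday is the 1st, so the 3rd Saturday is the 15th — 15 September 1979.
15 September 1979 is after 5 September 1979, so that is the next one.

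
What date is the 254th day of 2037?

January has 31 days (254 − 31 = 223 remain).
February has 28 days (223 − 28 = 195 remain).
March has 31 days (195 − 31 = 164 remain).
April has 30 days (164 − 30 = 134 remain).
May has 31 days (134 − 31 = 103 remain).
June has 30 days (103 − 30 = 73 remain).
July has 31 days (73 − 31 = 42 remain).
August has 31 days (42 − 31 = 11 remain).
11 into September → September 11.

September 11, 2037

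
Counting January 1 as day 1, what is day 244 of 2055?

Sep 1, 2055

Jan has 31 days (244 − 31 = 213 remain).
Feb has 28 days (213 − 28 = 185 remain).
Mar has 31 days (185 − 31 = 154 remain).
Apr has 30 days (154 − 30 = 124 remain).
May has 31 days (124 − 31 = 93 remain).
Jun has 30 days (93 − 30 = 63 remain).
Jul has 31 days (63 − 31 = 32 remain).
Aug has 31 days (32 − 31 = 1 remain).
1 into Sep → Sep 1.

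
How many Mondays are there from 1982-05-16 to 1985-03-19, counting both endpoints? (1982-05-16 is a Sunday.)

1982-05-16 is a Sunday; the first Monday on or after it is 1982-05-17 (1 day later).
From 1982-05-17 to 1985-03-19: 228 + 365 + 366 + 78 = 1037 days (rest of 1982, 1983, 1984, to 1985-03-19 in 1985).
1037 ÷ 7 = 148 full weeks with remainder 1, so 148 more Mondays after the first → 149.

149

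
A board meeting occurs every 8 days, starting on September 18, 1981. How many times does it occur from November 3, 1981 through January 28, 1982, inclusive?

Occurrences land 8·i days after September 18, 1981 for i = 0, 1, 2, …
November 3, 1981 is 46 days after the start; 46 ÷ 8 = 5 remainder 6; since the remainder is 6, round up to i = 6. First occurrence in the window: #7 on November 5, 1981 (6×8 = 48 days in).
January 28, 1982 is 132 days after the start; 132 ÷ 8 = 16 remainder 4. Last occurrence in the window: #17 on January 24, 1982.
Occurrences #7 through #17: 11 in total.

11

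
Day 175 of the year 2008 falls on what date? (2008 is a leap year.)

23 June 2008

January has 31 days (175 − 31 = 144 remain).
February has 29 days (144 − 29 = 115 remain).
March has 31 days (115 − 31 = 84 remain).
April has 30 days (84 − 30 = 54 remain).
May has 31 days (54 − 31 = 23 remain).
23 into June → June 23.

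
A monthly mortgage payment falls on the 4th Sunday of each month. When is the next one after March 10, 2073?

March 2073 starts on a Wednesday; its first Sunday is the 5th, so the 4th Sunday is the 26th — March 26, 2073.
March 26, 2073 is after March 10, 2073, so that is the next one.

March 26, 2073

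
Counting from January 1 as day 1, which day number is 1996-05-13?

134

Days in months before May: 31 + 29 + 31 + 30 = 121.
Plus 13 days into May → day 134.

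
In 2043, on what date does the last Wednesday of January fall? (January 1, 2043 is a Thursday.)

2043-01-28

January 2043 begins on a Thursday, so the first Wednesday is January 7 (6 days later).
January 2043 has 31 days. Adding weeks: 7, 14, 21, 28 — the last one ≤ 31 is the 28th.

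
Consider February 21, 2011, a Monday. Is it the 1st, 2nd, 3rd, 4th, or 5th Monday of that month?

Day 21 falls in week ⌈21/7⌉ of the month.
Days 1–7 hold the 1st Monday, 8–14 the 2nd, 15–21 the 3rd, 22–28 the 4th, 29–31 the 5th.
21 is in the range for the 3rd.

3rd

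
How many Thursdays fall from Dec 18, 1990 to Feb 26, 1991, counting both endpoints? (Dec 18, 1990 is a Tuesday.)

Dec 18, 1990 is a Tuesday; the first Thursday on or after it is Dec 20, 1990 (2 days later).
From Dec 20, 1990 to Feb 26, 1991: 11 + 31 + 26 = 68 days (rest of Dec, Jan, Feb).
68 ÷ 7 = 9 full weeks with remainder 5, so 9 more Thursdays after the first → 10.

10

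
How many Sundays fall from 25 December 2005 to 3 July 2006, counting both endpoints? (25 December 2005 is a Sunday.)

28

25 December 2005 is a Sunday; the first Sunday on or after it is 25 December 2005.
From 25 December 2005 to 3 July 2006: 6 + 31 + 28 + 31 + 30 + 31 + 30 + 3 = 190 days (rest of December, January, February, March, April, May, June, July).
190 ÷ 7 = 27 full weeks with remainder 1, so 27 more Sundays after the first → 28.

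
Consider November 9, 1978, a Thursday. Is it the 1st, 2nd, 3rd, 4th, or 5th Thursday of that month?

Day 9 falls in week ⌈9/7⌉ of the month.
Days 1–7 hold the 1st Thursday, 8–14 the 2nd, 15–21 the 3rd, 22–28 the 4th, 29–31 the 5th.
9 is in the range for the 2nd.

2nd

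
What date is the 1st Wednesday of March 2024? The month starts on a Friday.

6 March 2024

March 2024 begins on a Friday, so the first Wednesday is March 6 (5 days later).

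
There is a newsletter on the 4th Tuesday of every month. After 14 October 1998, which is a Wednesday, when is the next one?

27 October 1998

October 1998 starts on a Thursday; its first Tuesday is the 6th, so the 4th Tuesday is the 27th — 27 October 1998.
27 October 1998 is after 14 October 1998, so that is the next one.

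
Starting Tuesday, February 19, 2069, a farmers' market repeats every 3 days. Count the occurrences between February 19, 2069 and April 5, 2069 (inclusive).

Occurrences land 3·i days after February 19, 2069 for i = 0, 1, 2, …
The window opens on the start date, so the first occurrence inside is #1 on February 19, 2069.
April 5, 2069 is 45 days after the start; 45 ÷ 3 = 15 remainder 0. Last occurrence in the window: #16 on April 5, 2069.
Occurrences #1 through #16: 16 in total.

16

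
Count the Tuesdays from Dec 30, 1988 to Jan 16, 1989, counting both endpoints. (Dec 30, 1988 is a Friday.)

2

Dec 30, 1988 is a Friday; the first Tuesday on or after it is Jan 3, 1989 (4 days later).
From Jan 3, 1989 to Jan 16, 1989 is 16 − 3 = 13 days.
13 ÷ 7 = 1 full weeks with remainder 6, so 1 more Tuesdays after the first → 2.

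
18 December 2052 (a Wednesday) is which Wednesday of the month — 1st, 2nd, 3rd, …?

Day 18 falls in week ⌈18/7⌉ of the month.
Days 1–7 hold the 1st Wednesday, 8–14 the 2nd, 15–21 the 3rd, 22–28 the 4th, 29–31 the 5th.
18 is in the range for the 3rd.

3rd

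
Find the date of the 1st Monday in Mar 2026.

Mar 2, 2026

The first Monday of Mar 2026 is Mar 2.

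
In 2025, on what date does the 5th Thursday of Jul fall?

Jul 31, 2025

The first Thursday of Jul 2025 is Jul 3.
The 5th Thursday is 4 weeks later: 3 + 28 = 31.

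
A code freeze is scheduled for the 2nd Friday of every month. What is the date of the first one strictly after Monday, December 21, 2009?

December 2009 starts on a Tuesday; its first Friday is the 4th, so the 2nd Friday is the 11th — December 11, 2009.
That is not after December 21, 2009, so look at January 2010.
January 2010 starts on a Friday; its first Friday is the 1st, so the 2nd Friday is the 8th — January 8, 2010.

January 8, 2010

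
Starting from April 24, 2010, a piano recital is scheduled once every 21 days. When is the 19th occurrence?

May 7, 2011

The 19th occurrence is 18 intervals after the first: 18 × 21 = 378 days after April 24, 2010.
April has 30 days — 6 days to the end of April leaves 372.
May has 31 days (341 left).
June has 30 days (311 left).
July has 31 days (280 left).
August has 31 days (249 left).
September has 30 days (219 left).
October has 31 days (188 left).
November has 30 days (158 left).
December has 31 days (127 left).
January has 31 days (96 left).
February has 28 days (68 left).
March has 31 days (37 left).
April has 30 days (7 left).
7 days into May → May 7, 2011.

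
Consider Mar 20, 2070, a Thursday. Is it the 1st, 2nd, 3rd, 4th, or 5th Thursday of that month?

3rd

Day 20 falls in week ⌈20/7⌉ of the month.
Days 1–7 hold the 1st Thursday, 8–14 the 2nd, 15–21 the 3rd, 22–28 the 4th, 29–31 the 5th.
20 is in the range for the 3rd.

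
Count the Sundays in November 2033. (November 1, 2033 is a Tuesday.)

4

November 1, 2033 is a Tuesday; the first Sunday on or after it is November 6, 2033 (5 days later).
From November 6, 2033 to November 30, 2033 is 30 − 6 = 24 days.
24 ÷ 7 = 3 full weeks with remainder 3, so 3 more Sundays after the first → 4.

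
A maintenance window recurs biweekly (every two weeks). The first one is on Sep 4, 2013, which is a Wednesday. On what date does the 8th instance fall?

The 8th occurrence is 7 intervals after the first: 7 × 14 = 98 days after Sep 4, 2013.
Sep has 30 days — 26 days to the end of Sep leaves 72.
Oct has 31 days (41 left).
Nov has 30 days (11 left).
11 days into Dec → Dec 11, 2013.

Dec 11, 2013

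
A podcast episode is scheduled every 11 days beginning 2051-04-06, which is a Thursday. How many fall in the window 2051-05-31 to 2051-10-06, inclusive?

Occurrences land 11·i days after 2051-04-06 for i = 0, 1, 2, …
2051-05-31 is 55 days after the start; 55 ÷ 11 = 5 remainder 0. First occurrence in the window: #6 on 2051-05-31 (5×11 = 55 days in).
2051-10-06 is 183 days after the start; 183 ÷ 11 = 16 remainder 7. Last occurrence in the window: #17 on 2051-09-29.
Occurrences #6 through #17: 12 in total.

12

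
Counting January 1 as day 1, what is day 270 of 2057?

January has 31 days (270 − 31 = 239 remain).
February has 28 days (239 − 28 = 211 remain).
March has 31 days (211 − 31 = 180 remain).
April has 30 days (180 − 30 = 150 remain).
May has 31 days (150 − 31 = 119 remain).
June has 30 days (119 − 30 = 89 remain).
July has 31 days (89 − 31 = 58 remain).
August has 31 days (58 − 31 = 27 remain).
27 into September → September 27.

September 27, 2057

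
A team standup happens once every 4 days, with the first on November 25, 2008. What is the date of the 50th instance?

The 50th occurrence is 49 intervals after the first: 49 × 4 = 196 days after November 25, 2008.
November has 30 days — 5 days to the end of November leaves 191.
December has 31 days (160 left).
January has 31 days (129 left).
February has 28 days (101 left).
March has 31 days (70 left).
April has 30 days (40 left).
May has 31 days (9 left).
9 days into June → June 9, 2009.

June 9, 2009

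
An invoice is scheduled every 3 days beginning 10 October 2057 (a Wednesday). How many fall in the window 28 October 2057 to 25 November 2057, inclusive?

10

Occurrences land 3·i days after 10 October 2057 for i = 0, 1, 2, …
28 October 2057 is 18 days after the start; 18 ÷ 3 = 6 remainder 0. First occurrence in the window: #7 on 28 October 2057 (6×3 = 18 days in).
25 November 2057 is 46 days after the start; 46 ÷ 3 = 15 remainder 1. Last occurrence in the window: #16 on 24 November 2057.
Occurrences #7 through #16: 10 in total.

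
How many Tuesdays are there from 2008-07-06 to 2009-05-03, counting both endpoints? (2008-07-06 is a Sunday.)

43

2008-07-06 is a Sunday; the first Tuesday on or after it is 2008-07-08 (2 days later).
From 2008-07-08 to 2009-05-03: 23 + 31 + 30 + 31 + 30 + 31 + 31 + 28 + 31 + 30 + 3 = 299 days (rest of July, August, September, October, November, December, January, February, March, April, May).
299 ÷ 7 = 42 full weeks with remainder 5, so 42 more Tuesdays after the first → 43.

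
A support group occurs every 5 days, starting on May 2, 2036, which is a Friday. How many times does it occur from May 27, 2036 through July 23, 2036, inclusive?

12

Occurrences land 5·i days after May 2, 2036 for i = 0, 1, 2, …
May 27, 2036 is 25 days after the start; 25 ÷ 5 = 5 remainder 0. First occurrence in the window: #6 on May 27, 2036 (5×5 = 25 days in).
July 23, 2036 is 82 days after the start; 82 ÷ 5 = 16 remainder 2. Last occurrence in the window: #17 on July 21, 2036.
Occurrences #6 through #17: 12 in total.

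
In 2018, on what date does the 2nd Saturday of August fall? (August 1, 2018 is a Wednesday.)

11 August 2018

August 2018 begins on a Wednesday, so the first Saturday is August 4 (3 days later).
The 2nd Saturday is 1 weeks later: 4 + 7 = 11.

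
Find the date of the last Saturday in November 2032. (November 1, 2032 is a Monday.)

27 November 2032

November 2032 begins on a Monday, so the first Saturday is November 6 (5 days later).
November 2032 has 30 days. Adding weeks: 6, 13, 20, 27 — the last one ≤ 30 is the 27th.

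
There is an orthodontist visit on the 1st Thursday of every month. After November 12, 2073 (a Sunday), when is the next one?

December 7, 2073

November 2073 starts on a Wednesday, so its 1st Thursday is November 2, 2073 (1 day in).
That is not after November 12, 2073, so look at December 2073.
December 2073 starts on a Friday, so its 1st Thursday is December 7, 2073 (6 days in).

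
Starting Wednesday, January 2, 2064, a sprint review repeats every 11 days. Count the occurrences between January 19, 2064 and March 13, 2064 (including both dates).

Occurrences land 11·i days after January 2, 2064 for i = 0, 1, 2, …
January 19, 2064 is 17 days after the start; 17 ÷ 11 = 1 remainder 6; since the remainder is 6, round up to i = 2. First occurrence in the window: #3 on January 24, 2064 (2×11 = 22 days in).
March 13, 2064 is 71 days after the start; 71 ÷ 11 = 6 remainder 5. Last occurrence in the window: #7 on March 8, 2064.
Occurrences #3 through #7: 5 in total.

5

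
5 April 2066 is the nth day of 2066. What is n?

95

Days in months before April: 31 + 28 + 31 = 90.
Plus 5 days into April → day 95.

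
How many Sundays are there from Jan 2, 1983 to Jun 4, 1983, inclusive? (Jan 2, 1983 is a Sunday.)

Jan 2, 1983 is a Sunday; the first Sunday on or after it is Jan 2, 1983.
From Jan 2, 1983 to Jun 4, 1983: 29 + 28 + 31 + 30 + 31 + 4 = 153 days (rest of Jan, Feb, Mar, Apr, May, Jun).
153 ÷ 7 = 21 full weeks with remainder 6, so 21 more Sundays after the first → 22.

22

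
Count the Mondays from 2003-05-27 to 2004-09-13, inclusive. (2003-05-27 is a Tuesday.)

68

2003-05-27 is a Tuesday; the first Monday on or after it is 2003-06-02 (6 days later).
From 2003-06-02 to 2004-09-13: 212 + 257 = 469 days (rest of 2003, to 2004-09-13 in 2004).
469 ÷ 7 = 67 full weeks with remainder 0, so 67 more Mondays after the first → 68.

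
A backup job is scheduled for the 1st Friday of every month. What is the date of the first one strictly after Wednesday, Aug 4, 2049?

Aug 6, 2049

Aug 2049 starts on a Sunday, so its 1st Friday is Aug 6, 2049 (5 days in).
Aug 6, 2049 is after Aug 4, 2049, so that is the next one.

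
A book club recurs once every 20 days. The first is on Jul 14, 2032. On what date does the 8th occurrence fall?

The 8th occurrence is 7 intervals after the first: 7 × 20 = 140 days after Jul 14, 2032.
Jul has 31 days — 17 days to the end of Jul leaves 123.
Aug has 31 days (92 left).
Sep has 30 days (62 left).
Oct has 31 days (31 left).
Nov has 30 days (1 left).
1 day into Dec → Dec 1, 2032.

Dec 1, 2032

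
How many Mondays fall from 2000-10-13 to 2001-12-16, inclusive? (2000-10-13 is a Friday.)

2000-10-13 is a Friday; the first Monday on or after it is 2000-10-16 (3 days later).
From 2000-10-16 to 2001-12-16: 76 + 350 = 426 days (rest of 2000, to 2001-12-16 in 2001).
426 ÷ 7 = 60 full weeks with remainder 6, so 60 more Mondays after the first → 61.

61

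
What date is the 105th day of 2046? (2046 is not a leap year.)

15 April 2046

January has 31 days (105 − 31 = 74 remain).
February has 28 days (74 − 28 = 46 remain).
March has 31 days (46 − 31 = 15 remain).
15 into April → April 15.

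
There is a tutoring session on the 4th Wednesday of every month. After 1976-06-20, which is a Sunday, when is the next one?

1976-06-23

June 1976 starts on a Tuesday; its first Wednesday is the 2nd, so the 4th Wednesday is the 23rd — 1976-06-23.
1976-06-23 is after 1976-06-20, so that is the next one.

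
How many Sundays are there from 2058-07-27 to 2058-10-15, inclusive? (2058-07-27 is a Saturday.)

12

2058-07-27 is a Saturday; the first Sunday on or after it is 2058-07-28 (1 day later).
From 2058-07-28 to 2058-10-15: 3 + 31 + 30 + 15 = 79 days (rest of July, August, September, October).
79 ÷ 7 = 11 full weeks with remainder 2, so 11 more Sundays after the first → 12.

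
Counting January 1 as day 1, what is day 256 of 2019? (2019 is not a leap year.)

January has 31 days (256 − 31 = 225 remain).
February has 28 days (225 − 28 = 197 remain).
March has 31 days (197 − 31 = 166 remain).
April has 30 days (166 − 30 = 136 remain).
May has 31 days (136 − 31 = 105 remain).
June has 30 days (105 − 30 = 75 remain).
July has 31 days (75 − 31 = 44 remain).
August has 31 days (44 − 31 = 13 remain).
13 into September → September 13.

September 13, 2019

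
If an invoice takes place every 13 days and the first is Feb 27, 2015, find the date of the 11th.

The 11th occurrence is 10 intervals after the first: 10 × 13 = 130 days after Feb 27, 2015.
Feb has 28 days — 1 day to the end of Feb leaves 129.
Mar has 31 days (98 left).
Apr has 30 days (68 left).
May has 31 days (37 left).
Jun has 30 days (7 left).
7 days into Jul → Jul 7, 2015.

Jul 7, 2015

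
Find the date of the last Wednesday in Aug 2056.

Aug 2056 begins on a Tuesday, so the first Wednesday is Aug 2 (1 day later).
Aug 2056 has 31 days. Adding weeks: 2, 9, 16, 23, 30 — the last one ≤ 31 is the 30th.

Aug 30, 2056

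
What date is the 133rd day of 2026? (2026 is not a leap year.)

13 May 2026

January has 31 days (133 − 31 = 102 remain).
February has 28 days (102 − 28 = 74 remain).
March has 31 days (74 − 31 = 43 remain).
April has 30 days (43 − 30 = 13 remain).
13 into May → May 13.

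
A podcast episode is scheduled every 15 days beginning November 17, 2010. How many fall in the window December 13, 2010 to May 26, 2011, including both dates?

Occurrences land 15·i days after November 17, 2010 for i = 0, 1, 2, …
December 13, 2010 is 26 days after the start; 26 ÷ 15 = 1 remainder 11; since the remainder is 11, round up to i = 2. First occurrence in the window: #3 on December 17, 2010 (2×15 = 30 days in).
May 26, 2011 is 190 days after the start; 190 ÷ 15 = 12 remainder 10. Last occurrence in the window: #13 on May 16, 2011.
Occurrences #3 through #13: 11 in total.

11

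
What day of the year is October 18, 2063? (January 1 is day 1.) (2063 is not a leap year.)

291

Days in months before October: 31 + 28 + 31 + 30 + 31 + 30 + 31 + 31 + 30 = 273.
Plus 18 days into October → day 291.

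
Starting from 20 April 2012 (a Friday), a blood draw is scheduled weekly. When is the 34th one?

7 December 2012

The 34th occurrence is 33 intervals after the first: 33 × 7 = 231 days after 20 April 2012.
April has 30 days — 10 days to the end of April leaves 221.
May has 31 days (190 left).
June has 30 days (160 left).
July has 31 days (129 left).
August has 31 days (98 left).
September has 30 days (68 left).
October has 31 days (37 left).
November has 30 days (7 left).
7 days into December → 7 December 2012.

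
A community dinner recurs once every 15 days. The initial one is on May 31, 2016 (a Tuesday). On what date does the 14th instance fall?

Dec 12, 2016

The 14th occurrence is 13 intervals after the first: 13 × 15 = 195 days after May 31, 2016.
May has 31 days — 0 days to the end of May leaves 195.
Jun has 30 days (165 left).
Jul has 31 days (134 left).
Aug has 31 days (103 left).
Sep has 30 days (73 left).
Oct has 31 days (42 left).
Nov has 30 days (12 left).
12 days into Dec → Dec 12, 2016.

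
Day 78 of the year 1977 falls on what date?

January has 31 days (78 − 31 = 47 remain).
February has 28 days (47 − 28 = 19 remain).
19 into March → March 19.

March 19, 1977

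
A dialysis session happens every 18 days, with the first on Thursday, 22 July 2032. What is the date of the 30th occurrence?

The 30th occurrence is 29 intervals after the first: 29 × 18 = 522 days after 22 July 2032.
July has 31 days — 9 days to the end of July leaves 513.
From end of July to end of 2032 is 153 days (360 left).
January has 31 days (329 left).
February has 28 days (301 left).
March has 31 days (270 left).
April has 30 days (240 left).
May has 31 days (209 left).
June has 30 days (179 left).
July has 31 days (148 left).
August has 31 days (117 left).
September has 30 days (87 left).
October has 31 days (56 left).
November has 30 days (26 left).
26 days into December → 26 December 2033.

26 December 2033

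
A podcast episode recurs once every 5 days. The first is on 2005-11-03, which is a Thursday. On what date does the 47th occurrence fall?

2006-06-21

The 47th occurrence is 46 intervals after the first: 46 × 5 = 230 days after 2005-11-03.
November has 30 days — 27 days to the end of November leaves 203.
December has 31 days (172 left).
January has 31 days (141 left).
February has 28 days (113 left).
March has 31 days (82 left).
April has 30 days (52 left).
May has 31 days (21 left).
21 days into June → 2006-06-21.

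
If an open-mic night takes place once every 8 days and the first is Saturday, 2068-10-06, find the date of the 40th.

2069-08-14

The 40th occurrence is 39 intervals after the first: 39 × 8 = 312 days after 2068-10-06.
October has 31 days — 25 days to the end of October leaves 287.
November has 30 days (257 left).
December has 31 days (226 left).
January has 31 days (195 left).
February has 28 days (167 left).
March has 31 days (136 left).
April has 30 days (106 left).
May has 31 days (75 left).
June has 30 days (45 left).
July has 31 days (14 left).
14 days into August → 2069-08-14.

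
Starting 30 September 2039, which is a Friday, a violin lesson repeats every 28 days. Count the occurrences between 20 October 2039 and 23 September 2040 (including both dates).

12

Occurrences land 28·i days after 30 September 2039 for i = 0, 1, 2, …
20 October 2039 is 20 days after the start; 20 ÷ 28 = 0 remainder 20; since the remainder is 20, round up to i = 1. First occurrence in the window: #2 on 28 October 2039 (1×28 = 28 days in).
23 September 2040 is 359 days after the start; 359 ÷ 28 = 12 remainder 23. Last occurrence in the window: #13 on 31 August 2040.
Occurrences #2 through #13: 12 in total.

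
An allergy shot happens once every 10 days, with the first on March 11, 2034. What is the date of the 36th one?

February 24, 2035

The 36th occurrence is 35 intervals after the first: 35 × 10 = 350 days after March 11, 2034.
March has 31 days — 20 days to the end of March leaves 330.
April has 30 days (300 left).
May has 31 days (269 left).
June has 30 days (239 left).
July has 31 days (208 left).
August has 31 days (177 left).
September has 30 days (147 left).
October has 31 days (116 left).
November has 30 days (86 left).
December has 31 days (55 left).
January has 31 days (24 left).
24 days into February → February 24, 2035.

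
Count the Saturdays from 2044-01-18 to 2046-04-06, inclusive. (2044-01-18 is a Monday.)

2044-01-18 is a Monday; the first Saturday on or after it is 2044-01-23 (5 days later).
From 2044-01-23 to 2046-04-06: 343 + 365 + 96 = 804 days (rest of 2044, 2045, to 2046-04-06 in 2046).
804 ÷ 7 = 114 full weeks with remainder 6, so 114 more Saturdays after the first → 115.

115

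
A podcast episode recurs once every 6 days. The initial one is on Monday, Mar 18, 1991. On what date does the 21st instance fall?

Jul 16, 1991

The 21st occurrence is 20 intervals after the first: 20 × 6 = 120 days after Mar 18, 1991.
Mar has 31 days — 13 days to the end of Mar leaves 107.
Apr has 30 days (77 left).
May has 31 days (46 left).
Jun has 30 days (16 left).
16 days into Jul → Jul 16, 1991.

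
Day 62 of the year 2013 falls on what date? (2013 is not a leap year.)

January has 31 days (62 − 31 = 31 remain).
February has 28 days (31 − 28 = 3 remain).
3 into March → March 3.

2013-03-03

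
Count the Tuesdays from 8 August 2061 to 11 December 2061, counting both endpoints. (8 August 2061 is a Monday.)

18

8 August 2061 is a Monday; the first Tuesday on or after it is 9 August 2061 (1 day later).
From 9 August 2061 to 11 December 2061: 22 + 30 + 31 + 30 + 11 = 124 days (rest of August, September, October, November, December).
124 ÷ 7 = 17 full weeks with remainder 5, so 17 more Tuesdays after the first → 18.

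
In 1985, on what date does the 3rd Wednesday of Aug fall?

Aug 21, 1985

The first Wednesday of Aug 1985 is Aug 7.
The 3rd Wednesday is 2 weeks later: 7 + 14 = 21.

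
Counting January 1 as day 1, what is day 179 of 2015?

January has 31 days (179 − 31 = 148 remain).
February has 28 days (148 − 28 = 120 remain).
March has 31 days (120 − 31 = 89 remain).
April has 30 days (89 − 30 = 59 remain).
May has 31 days (59 − 31 = 28 remain).
28 into June → June 28.

28 June 2015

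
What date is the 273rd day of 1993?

Jan has 31 days (273 − 31 = 242 remain).
Feb has 28 days (242 − 28 = 214 remain).
Mar has 31 days (214 − 31 = 183 remain).
Apr has 30 days (183 − 30 = 153 remain).
May has 31 days (153 − 31 = 122 remain).
Jun has 30 days (122 − 30 = 92 remain).
Jul has 31 days (92 − 31 = 61 remain).
Aug has 31 days (61 − 31 = 30 remain).
30 into Sep → Sep 30.

Sep 30, 1993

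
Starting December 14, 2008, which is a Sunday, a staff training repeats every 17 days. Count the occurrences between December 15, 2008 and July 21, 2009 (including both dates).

12

Occurrences land 17·i days after December 14, 2008 for i = 0, 1, 2, …
December 15, 2008 is 1 day after the start; 1 ÷ 17 = 0 remainder 1; since the remainder is 1, round up to i = 1. First occurrence in the window: #2 on December 31, 2008 (1×17 = 17 days in).
July 21, 2009 is 219 days after the start; 219 ÷ 17 = 12 remainder 15. Last occurrence in the window: #13 on July 6, 2009.
Occurrences #2 through #13: 12 in total.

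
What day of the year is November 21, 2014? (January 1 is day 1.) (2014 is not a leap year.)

325

Days in months before November: 31 + 28 + 31 + 30 + 31 + 30 + 31 + 31 + 30 + 31 = 304.
Plus 21 days into November → day 325.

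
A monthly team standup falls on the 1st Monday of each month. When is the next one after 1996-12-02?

1997-01-06

December 1996 starts on a Sunday, so its 1st Monday is 1996-12-02 (1 day in).
That is not after 1996-12-02, so look at January 1997.
January 1997 starts on a Wednesday, so its 1st Monday is 1997-01-06 (5 days in).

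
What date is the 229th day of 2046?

August 17, 2046

January has 31 days (229 − 31 = 198 remain).
February has 28 days (198 − 28 = 170 remain).
March has 31 days (170 − 31 = 139 remain).
April has 30 days (139 − 30 = 109 remain).
May has 31 days (109 − 31 = 78 remain).
June has 30 days (78 − 30 = 48 remain).
July has 31 days (48 − 31 = 17 remain).
17 into August → August 17.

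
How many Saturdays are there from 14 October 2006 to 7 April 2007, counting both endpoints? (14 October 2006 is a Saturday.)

14 October 2006 is a Saturday; the first Saturday on or after it is 14 October 2006.
From 14 October 2006 to 7 April 2007: 17 + 30 + 31 + 31 + 28 + 31 + 7 = 175 days (rest of October, November, December, January, February, March, April).
175 ÷ 7 = 25 full weeks with remainder 0, so 25 more Saturdays after the first → 26.

26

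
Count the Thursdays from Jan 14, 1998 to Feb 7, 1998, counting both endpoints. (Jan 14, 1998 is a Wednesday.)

Jan 14, 1998 is a Wednesday; the first Thursday on or after it is Jan 15, 1998 (1 day later).
From Jan 15, 1998 to Feb 7, 1998: 16 + 7 = 23 days (rest of Jan, Feb).
23 ÷ 7 = 3 full weeks with remainder 2, so 3 more Thursdays after the first → 4.

4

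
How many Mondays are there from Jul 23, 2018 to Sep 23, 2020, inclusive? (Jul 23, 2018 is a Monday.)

Jul 23, 2018 is a Monday; the first Monday on or after it is Jul 23, 2018.
From Jul 23, 2018 to Sep 23, 2020: 161 + 365 + 267 = 793 days (rest of 2018, 2019, to Sep 23, 2020 in 2020).
793 ÷ 7 = 113 full weeks with remainder 2, so 113 more Mondays after the first → 114.

114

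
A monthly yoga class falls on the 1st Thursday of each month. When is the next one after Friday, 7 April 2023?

4 May 2023

April 2023 starts on a Saturday, so its 1st Thursday is 6 April 2023 (5 days in).
That is not after 7 April 2023, so look at May 2023.
May 2023 starts on a Monday, so its 1st Thursday is 4 May 2023 (3 days in).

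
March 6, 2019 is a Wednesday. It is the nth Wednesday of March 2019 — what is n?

1st

Day 6 falls in week ⌈6/7⌉ of the month.
Days 1–7 hold the 1st Wednesday, 8–14 the 2nd, 15–21 the 3rd, 22–28 the 4th, 29–31 the 5th.
6 is in the range for the 1st.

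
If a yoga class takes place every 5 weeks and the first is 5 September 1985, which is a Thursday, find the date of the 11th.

The 11th occurrence is 10 intervals after the first: 10 × 35 = 350 days after 5 September 1985.
September has 30 days — 25 days to the end of September leaves 325.
October has 31 days (294 left).
November has 30 days (264 left).
December has 31 days (233 left).
January has 31 days (202 left).
February has 28 days (174 left).
March has 31 days (143 left).
April has 30 days (113 left).
May has 31 days (82 left).
June has 30 days (52 left).
July has 31 days (21 left).
21 days into August → 21 August 1986.

21 August 1986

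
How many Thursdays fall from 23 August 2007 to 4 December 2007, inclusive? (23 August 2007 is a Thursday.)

23 August 2007 is a Thursday; the first Thursday on or after it is 23 August 2007.
From 23 August 2007 to 4 December 2007: 8 + 30 + 31 + 30 + 4 = 103 days (rest of August, September, October, November, December).
103 ÷ 7 = 14 full weeks with remainder 5, so 14 more Thursdays after the first → 15.

15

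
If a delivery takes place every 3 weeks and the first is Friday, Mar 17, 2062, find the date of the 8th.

The 8th occurrence is 7 intervals after the first: 7 × 21 = 147 days after Mar 17, 2062.
Mar has 31 days — 14 days to the end of Mar leaves 133.
Apr has 30 days (103 left).
May has 31 days (72 left).
Jun has 30 days (42 left).
Jul has 31 days (11 left).
11 days into Aug → Aug 11, 2062.

Aug 11, 2062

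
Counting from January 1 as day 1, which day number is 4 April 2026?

Days in months before April: 31 + 28 + 31 = 90.
Plus 4 days into April → day 94.

94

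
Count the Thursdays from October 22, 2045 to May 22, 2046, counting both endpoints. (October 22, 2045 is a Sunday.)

30

October 22, 2045 is a Sunday; the first Thursday on or after it is October 26, 2045 (4 days later).
From October 26, 2045 to May 22, 2046: 5 + 30 + 31 + 31 + 28 + 31 + 30 + 22 = 208 days (rest of October, November, December, January, February, March, April, May).
208 ÷ 7 = 29 full weeks with remainder 5, so 29 more Thursdays after the first → 30.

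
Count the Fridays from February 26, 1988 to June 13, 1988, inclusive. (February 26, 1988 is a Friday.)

February 26, 1988 is a Friday; the first Friday on or after it is February 26, 1988.
From February 26, 1988 to June 13, 1988: 3 + 31 + 30 + 31 + 13 = 108 days (rest of February, March, April, May, June).
108 ÷ 7 = 15 full weeks with remainder 3, so 15 more Fridays after the first → 16.

16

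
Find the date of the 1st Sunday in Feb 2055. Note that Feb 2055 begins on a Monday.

Feb 2055 begins on a Monday, so the first Sunday is Feb 7 (6 days later).

Feb 7, 2055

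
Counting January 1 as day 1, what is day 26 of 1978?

Jan 26, 1978

26 into Jan → Jan 26.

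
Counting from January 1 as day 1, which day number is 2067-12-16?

Days in months before December: 31 + 28 + 31 + 30 + 31 + 30 + 31 + 31 + 30 + 31 + 30 = 334.
Plus 16 days into December → day 350.

350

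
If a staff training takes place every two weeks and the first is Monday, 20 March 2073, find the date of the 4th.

The 4th occurrence is 3 intervals after the first: 3 × 14 = 42 days after 20 March 2073.
March has 31 days — 11 days to the end of March leaves 31.
April has 30 days (1 left).
1 day into May → 1 May 2073.

1 May 2073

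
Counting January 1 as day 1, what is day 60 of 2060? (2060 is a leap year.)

January has 31 days (60 − 31 = 29 remain).
29 into February → February 29.

February 29, 2060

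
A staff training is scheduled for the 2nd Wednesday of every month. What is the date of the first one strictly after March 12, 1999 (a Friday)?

March 1999 starts on a Monday; its first Wednesday is the 3rd, so the 2nd Wednesday is the 10th — March 10, 1999.
That is not after March 12, 1999, so look at April 1999.
April 1999 starts on a Thursday; its first Wednesday is the 7th, so the 2nd Wednesday is the 14th — April 14, 1999.

April 14, 1999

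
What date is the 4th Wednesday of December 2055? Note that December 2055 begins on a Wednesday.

22 December 2055

December 2055 begins on a Wednesday, so the first Wednesday is December 1.
The 4th Wednesday is 3 weeks later: 1 + 21 = 22.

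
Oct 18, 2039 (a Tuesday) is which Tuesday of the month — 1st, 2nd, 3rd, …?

Day 18 falls in week ⌈18/7⌉ of the month.
Days 1–7 hold the 1st Tuesday, 8–14 the 2nd, 15–21 the 3rd, 22–28 the 4th, 29–31 the 5th.
18 is in the range for the 3rd.

3rd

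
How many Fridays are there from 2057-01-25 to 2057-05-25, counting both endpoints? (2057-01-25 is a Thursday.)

18

2057-01-25 is a Thursday; the first Friday on or after it is 2057-01-26 (1 day later).
From 2057-01-26 to 2057-05-25: 5 + 28 + 31 + 30 + 25 = 119 days (rest of January, February, March, April, May).
119 ÷ 7 = 17 full weeks with remainder 0, so 17 more Fridays after the first → 18.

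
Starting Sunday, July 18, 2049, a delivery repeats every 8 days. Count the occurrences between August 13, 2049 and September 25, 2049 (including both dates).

Occurrences land 8·i days after July 18, 2049 for i = 0, 1, 2, …
August 13, 2049 is 26 days after the start; 26 ÷ 8 = 3 remainder 2; since the remainder is 2, round up to i = 4. First occurrence in the window: #5 on August 19, 2049 (4×8 = 32 days in).
September 25, 2049 is 69 days after the start; 69 ÷ 8 = 8 remainder 5. Last occurrence in the window: #9 on September 20, 2049.
Occurrences #5 through #9: 5 in total.

5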